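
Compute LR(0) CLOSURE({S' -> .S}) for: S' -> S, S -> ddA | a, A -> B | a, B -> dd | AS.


Start: S' -> .S
For each item with dot before a nonterminal B, add B -> .γ for every B-production
Closure: [S' -> .S, S -> .ddA, S -> .a]


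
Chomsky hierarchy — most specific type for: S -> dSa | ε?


Single nonterminal LHS, but d^n a^n is not regular
Classification: Type 2 (Context-Free)


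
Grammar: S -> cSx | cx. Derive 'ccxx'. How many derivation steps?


Derivation: S => cSx => ccxx
Steps: 2


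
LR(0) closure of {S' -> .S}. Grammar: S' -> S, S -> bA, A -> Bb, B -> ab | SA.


Start: S' -> .S
For each item with dot before a nonterminal B, add B -> .γ for every B-production
Closure: [S' -> .S, S -> .bA]


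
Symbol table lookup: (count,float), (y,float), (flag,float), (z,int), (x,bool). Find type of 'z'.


Lookup 'z' → type int


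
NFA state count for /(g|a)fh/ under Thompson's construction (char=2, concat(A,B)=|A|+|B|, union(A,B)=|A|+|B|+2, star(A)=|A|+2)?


Syntax tree has 4 char leaf(s), 1 union(s), 0 star(s)
chars contribute 4×2 = 8; each union adds +2; each star adds +2
Total: 8 + 2 + 0 = 10 states


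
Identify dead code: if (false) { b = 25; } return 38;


condition is constant false, so the whole block is unreachable
Dead: 'if (false) { b = 25; }'


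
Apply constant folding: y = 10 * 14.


10 * 14 = 140 at compile time
Optimized: y = 140


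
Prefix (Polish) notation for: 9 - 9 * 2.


'*' binds tighter: tree is (- 9 (* 9 2))
Prefix: - 9 * 9 2


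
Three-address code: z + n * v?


Break into single-operator statements:
t1 = n * v
t2 = z + t1


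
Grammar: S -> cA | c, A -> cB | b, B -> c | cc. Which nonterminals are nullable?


A nonterminal is nullable iff some alternative derives ε (directly, or every symbol in it is nullable)
Nullable: {}


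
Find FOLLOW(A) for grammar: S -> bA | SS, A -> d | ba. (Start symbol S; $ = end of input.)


$ ∈ FOLLOW(S). For each A -> αBβ: add FIRST(β)\{ε} to FOLLOW(B); if β nullable, add FOLLOW(A).
FOLLOW(A) = {$, b}


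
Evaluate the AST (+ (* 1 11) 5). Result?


Evaluate inner: (* 1 11) = 11
Evaluate root: (+ 11 5) = 16
Result: 16


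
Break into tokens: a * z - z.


Scan left to right, longest-match per lexeme
Tokens: ID(a), OP(*), ID(z), OP(-), ID(z)


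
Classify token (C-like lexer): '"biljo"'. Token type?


Pattern: double-quoted sequence
Type: STRING_LITERAL


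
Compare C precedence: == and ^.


'==' is equality (level 6); '^' is bitwise XOR (level 4)
Higher level binds tighter
'==' has higher precedence than '^'


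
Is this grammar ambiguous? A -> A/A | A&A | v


'v/v&v' has two parse trees (no precedence encoded between / and &)
Ambiguous


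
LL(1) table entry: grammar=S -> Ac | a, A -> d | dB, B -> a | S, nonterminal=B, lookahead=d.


For [B, d]: 'd' ∈ FIRST(S)
Entry: B -> S


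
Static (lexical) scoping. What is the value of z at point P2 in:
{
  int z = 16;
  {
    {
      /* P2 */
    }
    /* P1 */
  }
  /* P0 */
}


P2's block does not declare z; resolves to the enclosing declaration at depth 0
z = 16


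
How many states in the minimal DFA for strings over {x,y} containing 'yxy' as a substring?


KMP-style automaton: 3 progress states + 1 absorbing accept = 4
Minimal DFA: 4 states


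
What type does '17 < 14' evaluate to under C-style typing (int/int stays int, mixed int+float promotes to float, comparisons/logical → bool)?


Operand types: int < int
Rule: comparison yields bool
Result type: bool


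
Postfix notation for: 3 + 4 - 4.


Left to right (same or higher precedence on left)
Postfix: 3 4 + 4 -


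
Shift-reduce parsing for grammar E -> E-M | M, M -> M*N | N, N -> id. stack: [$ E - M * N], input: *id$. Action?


handle 'M*N' on top
Action: reduce (M -> M*N)


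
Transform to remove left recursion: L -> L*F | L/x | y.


Left-recursive alternatives: L*F, L/x; non-recursive: y
Introduce L': L -> yL', L' -> *FL' | /xL' | ε


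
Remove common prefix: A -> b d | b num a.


Common prefix: 'b'
Factored: A -> b A', A' -> d | num a


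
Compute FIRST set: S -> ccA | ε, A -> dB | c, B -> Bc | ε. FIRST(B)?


Per alternative of B: FIRST(Bc) = {c}; FIRST(ε) = {ε}
FIRST(B) = {c, ε}


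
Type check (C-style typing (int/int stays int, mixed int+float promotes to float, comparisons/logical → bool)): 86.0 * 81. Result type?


Operand types: float * int
Rule: mixed int/float promotes to float; int/int stays int
Result type: float


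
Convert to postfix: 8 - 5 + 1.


Left to right (same or higher precedence on left)
Postfix: 8 5 - 1 +


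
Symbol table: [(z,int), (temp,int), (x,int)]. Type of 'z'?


Lookup 'z' → type int


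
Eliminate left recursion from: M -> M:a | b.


Left-recursive alternatives: M:a; non-recursive: b
Introduce M': M -> bM', M' -> :aM' | ε


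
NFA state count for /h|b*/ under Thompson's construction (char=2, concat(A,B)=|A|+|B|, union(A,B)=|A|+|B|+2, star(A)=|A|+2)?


Syntax tree has 2 char leaf(s), 1 union(s), 1 star(s)
chars contribute 2×2 = 4; each union adds +2; each star adds +2
Total: 4 + 2 + 2 = 8 states


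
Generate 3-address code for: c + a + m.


Break into single-operator statements:
t1 = c + a
t2 = t1 + m


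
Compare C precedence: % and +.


'%' is multiplicative (level 10); '+' is additive (level 9)
Higher level binds tighter
'%' has higher precedence than '+'


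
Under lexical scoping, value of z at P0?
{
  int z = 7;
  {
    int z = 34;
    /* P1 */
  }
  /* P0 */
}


z declared in the same block as P0
z = 7


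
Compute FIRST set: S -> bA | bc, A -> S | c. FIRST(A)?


Per alternative of A: FIRST(S) = {b}; FIRST(c) = {c}
FIRST(A) = {b, c}


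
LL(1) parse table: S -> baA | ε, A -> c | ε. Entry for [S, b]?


For [S, b]: 'b' ∈ FIRST(baA)
Entry: S -> baA


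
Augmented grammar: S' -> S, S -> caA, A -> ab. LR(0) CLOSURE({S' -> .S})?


Start: S' -> .S
For each item with dot before a nonterminal B, add B -> .γ for every B-production
Closure: [S' -> .S, S -> .caA]


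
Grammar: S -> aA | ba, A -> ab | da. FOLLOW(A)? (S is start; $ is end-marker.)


$ ∈ FOLLOW(S). For each A -> αBβ: add FIRST(β)\{ε} to FOLLOW(B); if β nullable, add FOLLOW(A).
FOLLOW(A) = {$}


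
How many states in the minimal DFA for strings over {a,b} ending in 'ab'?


Track the longest suffix of input matching a prefix of 'ab': 3 classes (prefixes of length 0..2)
Minimal DFA: 3 states


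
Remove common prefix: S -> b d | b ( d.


Common prefix: 'b'
Factored: S -> b S', S' -> d | ( d


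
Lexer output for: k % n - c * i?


Scan left to right, longest-match per lexeme
Tokens: ID(k), OP(%), ID(n), OP(-), ID(c), OP(*), ID(i)


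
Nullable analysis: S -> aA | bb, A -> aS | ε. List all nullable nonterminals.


A nonterminal is nullable iff some alternative derives ε (directly, or every symbol in it is nullable)
Nullable: {A}


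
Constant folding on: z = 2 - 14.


2 - 14 = -12 at compile time
Optimized: z = -12


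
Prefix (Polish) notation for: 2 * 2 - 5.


left-to-right (same/higher precedence on left): tree is (- (* 2 2) 5)
Prefix: - * 2 2 5


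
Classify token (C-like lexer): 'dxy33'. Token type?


Pattern: letter/underscore followed by alphanumerics, not a keyword
Type: IDENTIFIER


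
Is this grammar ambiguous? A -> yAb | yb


balanced y^n…b^n: each string has a unique parse
Unambiguous


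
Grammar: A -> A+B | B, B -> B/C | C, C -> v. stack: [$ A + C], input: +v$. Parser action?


'C' (not preceded by B/) is the handle for B -> C
Action: reduce (B -> C)


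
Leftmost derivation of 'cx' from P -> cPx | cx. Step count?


Derivation: P => cx
Steps: 1


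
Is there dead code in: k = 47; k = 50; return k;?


first assignment to k is overwritten before any read
Dead: 'k = 47'


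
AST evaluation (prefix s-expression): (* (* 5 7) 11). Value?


Evaluate inner: (* 5 7) = 35
Evaluate root: (* 35 11) = 385
Result: 385


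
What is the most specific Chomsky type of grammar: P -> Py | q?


Left-linear: every RHS is a terminal or one nonterminal followed by a terminal
Classification: Type 3 (Regular)


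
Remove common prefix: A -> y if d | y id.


Common prefix: 'y'
Factored: A -> y A', A' -> if d | id


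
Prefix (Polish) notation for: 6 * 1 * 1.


left-to-right (same/higher precedence on left): tree is (* (* 6 1) 1)
Prefix: * * 6 1 1


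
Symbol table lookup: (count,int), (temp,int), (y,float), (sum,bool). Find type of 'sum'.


Lookup 'sum' → type bool


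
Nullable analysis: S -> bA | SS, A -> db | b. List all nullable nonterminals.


A nonterminal is nullable iff some alternative derives ε (directly, or every symbol in it is nullable)
Nullable: {}


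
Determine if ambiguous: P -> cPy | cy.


balanced c^n…y^n: each string has a unique parse
Unambiguous


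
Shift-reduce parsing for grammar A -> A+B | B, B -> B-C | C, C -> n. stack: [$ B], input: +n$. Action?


lookahead ∉ {-} so B won't extend; reduce A -> B
Action: reduce (A -> B)


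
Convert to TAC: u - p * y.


Break into single-operator statements:
t1 = p * y
t2 = u - t1


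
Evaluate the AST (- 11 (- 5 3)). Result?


Evaluate inner: (- 5 3) = 2
Evaluate root: (- 11 2) = 9
Result: 9


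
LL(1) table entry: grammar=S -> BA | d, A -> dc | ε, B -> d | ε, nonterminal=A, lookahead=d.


For [A, d]: 'd' ∈ FIRST(dc)
Entry: A -> dc


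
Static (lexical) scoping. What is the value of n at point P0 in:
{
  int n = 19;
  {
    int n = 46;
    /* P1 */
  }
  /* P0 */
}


n declared in the same block as P0
n = 19


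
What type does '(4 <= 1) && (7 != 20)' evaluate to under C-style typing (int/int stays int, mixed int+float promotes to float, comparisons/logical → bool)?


Operand types: bool && bool
Rule: logical operators take bool operands and yield bool
Result type: bool


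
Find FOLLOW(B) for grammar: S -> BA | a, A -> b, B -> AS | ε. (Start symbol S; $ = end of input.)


$ ∈ FOLLOW(S). For each A -> αBβ: add FIRST(β)\{ε} to FOLLOW(B); if β nullable, add FOLLOW(A).
FOLLOW(B) = {b}


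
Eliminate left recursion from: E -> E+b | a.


Left-recursive alternatives: E+b; non-recursive: a
Introduce E': E -> aE', E' -> +bE' | ε


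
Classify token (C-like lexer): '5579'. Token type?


Pattern: digits only
Type: INTEGER_LITERAL


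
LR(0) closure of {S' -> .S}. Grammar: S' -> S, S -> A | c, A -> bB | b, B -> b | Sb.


Start: S' -> .S
For each item with dot before a nonterminal B, add B -> .γ for every B-production
Closure: [S' -> .S, S -> .A, S -> .c, A -> .bB, A -> .b]


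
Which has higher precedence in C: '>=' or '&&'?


'>=' is relational (level 7); '&&' is logical AND (level 2)
Higher level binds tighter
'>=' has higher precedence than '&&'


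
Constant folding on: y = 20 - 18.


20 - 18 = 2 at compile time
Optimized: y = 2


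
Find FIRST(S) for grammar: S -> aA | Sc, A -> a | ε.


Per alternative of S: FIRST(aA) = {a}; FIRST(Sc) = {a}
FIRST(S) = {a}


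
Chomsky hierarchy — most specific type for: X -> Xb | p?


Left-linear: every RHS is a terminal or one nonterminal followed by a terminal
Classification: Type 3 (Regular)


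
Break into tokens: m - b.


Scan left to right, longest-match per lexeme
Tokens: ID(m), OP(-), ID(b)


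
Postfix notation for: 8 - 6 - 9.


Left to right (same or higher precedence on left)
Postfix: 8 6 - 9 -


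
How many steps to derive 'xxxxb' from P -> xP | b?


Derivation: P => xP => xxP => xxxP => xxxxP => xxxxb
Steps: 5


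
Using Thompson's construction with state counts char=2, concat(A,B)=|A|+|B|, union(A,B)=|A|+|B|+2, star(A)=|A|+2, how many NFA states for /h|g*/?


Syntax tree has 2 char leaf(s), 1 union(s), 1 star(s)
chars contribute 2×2 = 4; each union adds +2; each star adds +2
Total: 4 + 2 + 2 = 8 states


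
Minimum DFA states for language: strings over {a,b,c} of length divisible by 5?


Track length mod 5: states 0..4, accept at 0
Minimal DFA: 5 states


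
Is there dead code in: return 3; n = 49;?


statement follows a return and is unreachable
Dead: 'n = 49'


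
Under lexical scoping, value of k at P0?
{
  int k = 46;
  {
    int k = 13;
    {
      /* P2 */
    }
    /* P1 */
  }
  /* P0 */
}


k declared in the same block as P0
k = 46


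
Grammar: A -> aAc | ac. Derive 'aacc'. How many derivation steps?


Derivation: A => aAc => aacc
Steps: 2


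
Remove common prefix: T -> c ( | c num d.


Common prefix: 'c'
Factored: T -> c T', T' -> ( | num d


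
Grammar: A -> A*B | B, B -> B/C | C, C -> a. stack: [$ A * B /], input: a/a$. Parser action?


no handle; shift 'a'
Action: shift


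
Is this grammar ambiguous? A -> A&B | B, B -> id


precedence layered via separate nonterminal B: deterministic
Unambiguous


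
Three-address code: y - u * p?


Break into single-operator statements:
t1 = u * p
t2 = y - t1


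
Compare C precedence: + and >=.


'+' is additive (level 9); '>=' is relational (level 7)
Higher level binds tighter
'+' has higher precedence than '>='


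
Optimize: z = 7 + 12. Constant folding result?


7 + 12 = 19 at compile time
Optimized: z = 19


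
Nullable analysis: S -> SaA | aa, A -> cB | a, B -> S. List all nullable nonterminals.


A nonterminal is nullable iff some alternative derives ε (directly, or every symbol in it is nullable)
Nullable: {}


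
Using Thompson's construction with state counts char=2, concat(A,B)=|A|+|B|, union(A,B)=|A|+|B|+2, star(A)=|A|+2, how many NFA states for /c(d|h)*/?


Syntax tree has 3 char leaf(s), 1 union(s), 1 star(s)
chars contribute 3×2 = 6; each union adds +2; each star adds +2
Total: 6 + 2 + 2 = 10 states


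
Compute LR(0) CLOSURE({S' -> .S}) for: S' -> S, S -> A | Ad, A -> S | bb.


Start: S' -> .S
For each item with dot before a nonterminal B, add B -> .γ for every B-production
Closure: [S' -> .S, S -> .A, S -> .Ad, A -> .S, A -> .bb]


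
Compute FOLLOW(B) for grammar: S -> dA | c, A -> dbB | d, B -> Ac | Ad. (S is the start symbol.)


$ ∈ FOLLOW(S). For each A -> αBβ: add FIRST(β)\{ε} to FOLLOW(B); if β nullable, add FOLLOW(A).
FOLLOW(B) = {$, c, d}


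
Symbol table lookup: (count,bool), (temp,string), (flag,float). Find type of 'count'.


Lookup 'count' → type bool


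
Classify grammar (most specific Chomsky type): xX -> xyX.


LHS has context (more than one symbol) and |LHS| ≤ |RHS|
Classification: Type 1 (Context-Sensitive)


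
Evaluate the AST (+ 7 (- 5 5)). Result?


Evaluate inner: (- 5 5) = 0
Evaluate root: (+ 7 0) = 7
Result: 7


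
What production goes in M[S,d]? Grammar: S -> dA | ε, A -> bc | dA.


For [S, d]: 'd' ∈ FIRST(dA)
Entry: S -> dA


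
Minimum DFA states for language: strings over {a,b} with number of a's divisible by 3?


Track (count of a) mod 3: states 0..2, accept at 0
Minimal DFA: 3 states


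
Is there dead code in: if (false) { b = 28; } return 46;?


condition is constant false, so the whole block is unreachable
Dead: 'if (false) { b = 28; }'


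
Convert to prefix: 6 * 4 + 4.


left-to-right (same/higher precedence on left): tree is (+ (* 6 4) 4)
Prefix: + * 6 4 4


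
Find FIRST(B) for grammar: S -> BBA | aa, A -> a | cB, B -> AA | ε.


Per alternative of B: FIRST(AA) = {a, c}; FIRST(ε) = {ε}
FIRST(B) = {a, c, ε}


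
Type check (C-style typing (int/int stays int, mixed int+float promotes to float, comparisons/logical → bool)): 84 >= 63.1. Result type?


Operand types: int >= float
Rule: comparison yields bool
Result type: bool


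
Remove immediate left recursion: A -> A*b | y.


Left-recursive alternatives: A*b; non-recursive: y
Introduce A': A -> yA', A' -> *bA' | ε


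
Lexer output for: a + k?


Scan left to right, longest-match per lexeme
Tokens: ID(a), OP(+), ID(k)


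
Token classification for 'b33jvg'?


Pattern: letter/underscore followed by alphanumerics, not a keyword
Type: IDENTIFIER


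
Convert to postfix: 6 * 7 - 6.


Left to right (same or higher precedence on left)
Postfix: 6 7 * 6 -


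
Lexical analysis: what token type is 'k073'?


Pattern: letter/underscore followed by alphanumerics, not a keyword
Type: IDENTIFIER


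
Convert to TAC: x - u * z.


Break into single-operator statements:
t1 = u * z
t2 = x - t1


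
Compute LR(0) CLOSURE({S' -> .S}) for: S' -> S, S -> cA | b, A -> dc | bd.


Start: S' -> .S
For each item with dot before a nonterminal B, add B -> .γ for every B-production
Closure: [S' -> .S, S -> .cA, S -> .b]


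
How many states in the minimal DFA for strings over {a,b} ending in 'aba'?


Track the longest suffix of input matching a prefix of 'aba': 4 classes (prefixes of length 0..3)
Minimal DFA: 4 states


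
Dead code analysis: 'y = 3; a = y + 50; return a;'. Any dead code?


y is read by a's definition; a is returned
No dead code


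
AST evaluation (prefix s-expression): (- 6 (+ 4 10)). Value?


Evaluate inner: (+ 4 10) = 14
Evaluate root: (- 6 14) = -8
Result: -8


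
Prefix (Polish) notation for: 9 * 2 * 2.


left-to-right (same/higher precedence on left): tree is (* (* 9 2) 2)
Prefix: * * 9 2 2


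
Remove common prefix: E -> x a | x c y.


Common prefix: 'x'
Factored: E -> x E', E' -> a | c y


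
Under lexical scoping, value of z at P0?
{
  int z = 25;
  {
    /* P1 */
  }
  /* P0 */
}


z declared in the same block as P0
z = 25


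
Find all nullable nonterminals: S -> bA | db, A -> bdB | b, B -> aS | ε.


A nonterminal is nullable iff some alternative derives ε (directly, or every symbol in it is nullable)
Nullable: {B}


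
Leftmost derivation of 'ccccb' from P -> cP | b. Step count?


Derivation: P => cP => ccP => cccP => ccccP => ccccb
Steps: 5


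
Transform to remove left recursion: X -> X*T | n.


Left-recursive alternatives: X*T; non-recursive: n
Introduce X': X -> nX', X' -> *TX' | ε


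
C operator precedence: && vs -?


'-' is additive (level 9); '&&' is logical AND (level 2)
Higher level binds tighter
'-' has higher precedence than '&&'


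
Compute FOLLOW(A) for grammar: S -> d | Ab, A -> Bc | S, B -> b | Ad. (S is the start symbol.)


$ ∈ FOLLOW(S). For each A -> αBβ: add FIRST(β)\{ε} to FOLLOW(B); if β nullable, add FOLLOW(A).
FOLLOW(A) = {b, d}


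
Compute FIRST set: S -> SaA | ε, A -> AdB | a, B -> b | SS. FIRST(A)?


Per alternative of A: FIRST(AdB) = {a}; FIRST(a) = {a}
FIRST(A) = {a}


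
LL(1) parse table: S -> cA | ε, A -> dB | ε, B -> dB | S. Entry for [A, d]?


For [A, d]: 'd' ∈ FIRST(dB)
Entry: A -> dB


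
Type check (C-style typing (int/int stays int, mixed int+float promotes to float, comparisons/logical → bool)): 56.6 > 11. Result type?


Operand types: float > int
Rule: comparison yields bool
Result type: bool


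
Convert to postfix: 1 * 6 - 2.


Left to right (same or higher precedence on left)
Postfix: 1 6 * 2 -


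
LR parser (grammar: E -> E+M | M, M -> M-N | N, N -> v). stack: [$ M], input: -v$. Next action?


shift '-' to continue M -> M-N
Action: shift


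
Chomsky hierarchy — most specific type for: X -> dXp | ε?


Single nonterminal LHS, but d^n p^n is not regular
Classification: Type 2 (Context-Free)


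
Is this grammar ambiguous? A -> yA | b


right-linear, alternatives start with distinct terminals 'y' vs 'b': unique leftmost derivation
Unambiguous


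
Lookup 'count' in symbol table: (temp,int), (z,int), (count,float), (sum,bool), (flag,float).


Lookup 'count' → type float


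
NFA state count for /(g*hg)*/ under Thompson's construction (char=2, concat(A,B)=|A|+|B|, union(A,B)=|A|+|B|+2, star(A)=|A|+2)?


Syntax tree has 3 char leaf(s), 0 union(s), 2 star(s)
chars contribute 3×2 = 6; each union adds +2; each star adds +2
Total: 6 + 0 + 4 = 10 states


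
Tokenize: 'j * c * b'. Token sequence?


Scan left to right, longest-match per lexeme
Tokens: ID(j), OP(*), ID(c), OP(*), ID(b)


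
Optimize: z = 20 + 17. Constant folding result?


20 + 17 = 37 at compile time
Optimized: z = 37


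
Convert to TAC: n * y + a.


Break into single-operator statements:
t1 = n * y
t2 = t1 + a


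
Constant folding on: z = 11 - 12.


11 - 12 = -1 at compile time
Optimized: z = -1


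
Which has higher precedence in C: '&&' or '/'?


'/' is multiplicative (level 10); '&&' is logical AND (level 2)
Higher level binds tighter
'/' has higher precedence than '&&'


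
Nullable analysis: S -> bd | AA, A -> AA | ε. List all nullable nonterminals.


A nonterminal is nullable iff some alternative derives ε (directly, or every symbol in it is nullable)
Nullable: {A, S}


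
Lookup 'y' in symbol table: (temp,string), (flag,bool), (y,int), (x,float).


Lookup 'y' → type int


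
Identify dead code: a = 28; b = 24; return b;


a is assigned but never read
Dead: 'a = 28'


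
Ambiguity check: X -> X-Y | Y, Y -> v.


precedence layered via separate nonterminal Y: deterministic
Unambiguous


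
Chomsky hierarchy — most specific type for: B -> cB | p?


Right-linear: every RHS is a terminal or a terminal followed by one nonterminal
Classification: Type 3 (Regular)


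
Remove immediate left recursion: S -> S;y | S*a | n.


Left-recursive alternatives: S;y, S*a; non-recursive: n
Introduce S': S -> nS', S' -> ;yS' | *aS' | ε


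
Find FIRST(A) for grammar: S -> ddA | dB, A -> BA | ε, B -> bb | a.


Per alternative of A: FIRST(BA) = {a, b}; FIRST(ε) = {ε}
FIRST(A) = {a, b, ε}


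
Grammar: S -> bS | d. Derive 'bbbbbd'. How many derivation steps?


Derivation: S => bS => bbS => bbbS => bbbbS => bbbbbS => bbbbbd
Steps: 6


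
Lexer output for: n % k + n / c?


Scan left to right, longest-match per lexeme
Tokens: ID(n), OP(%), ID(k), OP(+), ID(n), OP(/), ID(c)


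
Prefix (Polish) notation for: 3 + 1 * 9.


'*' binds tighter: tree is (+ 3 (* 1 9))
Prefix: + 3 * 1 9


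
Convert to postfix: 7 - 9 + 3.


Left to right (same or higher precedence on left)
Postfix: 7 9 - 3 +


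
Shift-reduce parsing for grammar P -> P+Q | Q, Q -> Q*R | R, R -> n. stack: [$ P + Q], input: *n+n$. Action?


'*' can extend Q; shift to build Q -> Q*R
Action: shift


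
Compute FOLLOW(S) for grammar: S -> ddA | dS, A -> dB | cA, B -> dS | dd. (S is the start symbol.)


$ ∈ FOLLOW(S). For each A -> αBβ: add FIRST(β)\{ε} to FOLLOW(B); if β nullable, add FOLLOW(A).
FOLLOW(S) = {$}


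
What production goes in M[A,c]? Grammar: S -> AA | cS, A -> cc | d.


For [A, c]: 'c' ∈ FIRST(cc)
Entry: A -> cc


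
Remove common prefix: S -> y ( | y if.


Common prefix: 'y'
Factored: S -> y S', S' -> ( | if


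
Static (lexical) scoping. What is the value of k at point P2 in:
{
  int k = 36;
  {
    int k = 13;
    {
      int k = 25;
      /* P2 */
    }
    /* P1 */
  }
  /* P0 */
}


k declared in the same block as P2
k = 25


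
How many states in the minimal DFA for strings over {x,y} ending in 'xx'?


Track the longest suffix of input matching a prefix of 'xx': 3 classes (prefixes of length 0..2)
Minimal DFA: 3 states


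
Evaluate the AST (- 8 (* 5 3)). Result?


Evaluate inner: (* 5 3) = 15
Evaluate root: (- 8 15) = -7
Result: -7


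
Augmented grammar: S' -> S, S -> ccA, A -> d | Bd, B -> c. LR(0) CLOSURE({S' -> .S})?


Start: S' -> .S
For each item with dot before a nonterminal B, add B -> .γ for every B-production
Closure: [S' -> .S, S -> .ccA]


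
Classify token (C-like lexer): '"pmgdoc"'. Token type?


Pattern: double-quoted sequence
Type: STRING_LITERAL


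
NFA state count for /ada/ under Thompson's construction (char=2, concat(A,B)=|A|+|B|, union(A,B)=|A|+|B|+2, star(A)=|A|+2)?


Syntax tree has 3 char leaf(s), 0 union(s), 0 star(s)
chars contribute 3×2 = 6; each union adds +2; each star adds +2
Total: 6 + 0 + 0 = 6 states


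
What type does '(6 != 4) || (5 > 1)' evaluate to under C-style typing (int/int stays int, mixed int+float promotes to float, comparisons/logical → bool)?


Operand types: bool || bool
Rule: logical operators take bool operands and yield bool
Result type: bool


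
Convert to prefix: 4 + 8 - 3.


left-to-right (same/higher precedence on left): tree is (- (+ 4 8) 3)
Prefix: - + 4 8 3


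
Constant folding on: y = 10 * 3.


10 * 3 = 30 at compile time
Optimized: y = 30


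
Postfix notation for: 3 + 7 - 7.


Left to right (same or higher precedence on left)
Postfix: 3 7 + 7 -


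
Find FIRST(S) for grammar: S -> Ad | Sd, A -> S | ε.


Per alternative of S: FIRST(Ad) = {d}; FIRST(Sd) = {d}
FIRST(S) = {d}


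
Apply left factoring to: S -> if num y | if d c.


Common prefix: 'if'
Factored: S -> if S', S' -> num y | d c


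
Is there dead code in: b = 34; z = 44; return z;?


b is assigned but never read
Dead: 'b = 34'


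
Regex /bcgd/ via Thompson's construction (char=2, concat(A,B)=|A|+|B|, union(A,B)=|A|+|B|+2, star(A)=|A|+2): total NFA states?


Syntax tree has 4 char leaf(s), 0 union(s), 0 star(s)
chars contribute 4×2 = 8; each union adds +2; each star adds +2
Total: 8 + 0 + 0 = 8 states


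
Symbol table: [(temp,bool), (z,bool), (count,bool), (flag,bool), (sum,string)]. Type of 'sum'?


Lookup 'sum' → type string


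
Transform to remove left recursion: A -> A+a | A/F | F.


Left-recursive alternatives: A+a, A/F; non-recursive: F
Introduce A': A -> FA', A' -> +aA' | /FA' | ε


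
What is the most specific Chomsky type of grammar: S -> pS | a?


Right-linear: every RHS is a terminal or a terminal followed by one nonterminal
Classification: Type 3 (Regular)


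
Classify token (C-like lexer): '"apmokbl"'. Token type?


Pattern: double-quoted sequence
Type: STRING_LITERAL


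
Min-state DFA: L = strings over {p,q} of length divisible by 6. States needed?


Track length mod 6: states 0..5, accept at 0
Minimal DFA: 6 states


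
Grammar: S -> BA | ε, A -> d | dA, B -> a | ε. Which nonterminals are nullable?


A nonterminal is nullable iff some alternative derives ε (directly, or every symbol in it is nullable)
Nullable: {B, S}


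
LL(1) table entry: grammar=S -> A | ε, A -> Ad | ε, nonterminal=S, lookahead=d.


For [S, d]: 'd' ∈ FIRST(A)
Entry: S -> A


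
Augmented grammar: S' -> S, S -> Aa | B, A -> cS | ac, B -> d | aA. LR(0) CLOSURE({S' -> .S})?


Start: S' -> .S
For each item with dot before a nonterminal B, add B -> .γ for every B-production
Closure: [S' -> .S, S -> .Aa, S -> .B, A -> .cS, A -> .ac, B -> .d, B -> .aA]


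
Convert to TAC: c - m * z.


Break into single-operator statements:
t1 = m * z
t2 = c - t1


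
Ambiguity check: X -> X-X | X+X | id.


'id-id+id' has two parse trees (no precedence encoded between - and +)
Ambiguous


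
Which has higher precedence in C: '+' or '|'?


'+' is additive (level 9); '|' is bitwise OR (level 3)
Higher level binds tighter
'+' has higher precedence than '|'


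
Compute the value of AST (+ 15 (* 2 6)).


Evaluate inner: (* 2 6) = 12
Evaluate root: (+ 15 12) = 27
Result: 27


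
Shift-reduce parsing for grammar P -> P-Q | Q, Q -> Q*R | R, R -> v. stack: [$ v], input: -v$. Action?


'v' on top is the handle for R -> v
Action: reduce (R -> v)


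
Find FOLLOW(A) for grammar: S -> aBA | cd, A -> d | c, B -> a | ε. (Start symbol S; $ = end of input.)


$ ∈ FOLLOW(S). For each A -> αBβ: add FIRST(β)\{ε} to FOLLOW(B); if β nullable, add FOLLOW(A).
FOLLOW(A) = {$}


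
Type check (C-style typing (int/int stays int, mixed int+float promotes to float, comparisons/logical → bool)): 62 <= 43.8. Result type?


Operand types: int <= float
Rule: comparison yields bool
Result type: bool


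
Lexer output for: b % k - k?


Scan left to right, longest-match per lexeme
Tokens: ID(b), OP(%), ID(k), OP(-), ID(k)


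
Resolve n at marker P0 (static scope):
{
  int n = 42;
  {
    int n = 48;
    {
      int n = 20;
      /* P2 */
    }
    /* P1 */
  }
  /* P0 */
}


n declared in the same block as P0
n = 42


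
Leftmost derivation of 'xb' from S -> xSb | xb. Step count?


Derivation: S => xb
Steps: 1


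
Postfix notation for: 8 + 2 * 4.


* has higher precedence, evaluate 2*4 first
Postfix: 8 2 4 * +


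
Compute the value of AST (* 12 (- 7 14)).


Evaluate inner: (- 7 14) = -7
Evaluate root: (* 12 -7) = -84
Result: -84


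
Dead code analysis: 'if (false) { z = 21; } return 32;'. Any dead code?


condition is constant false, so the whole block is unreachable
Dead: 'if (false) { z = 21; }'


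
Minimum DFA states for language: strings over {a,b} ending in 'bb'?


Track the longest suffix of input matching a prefix of 'bb': 3 classes (prefixes of length 0..2)
Minimal DFA: 3 states


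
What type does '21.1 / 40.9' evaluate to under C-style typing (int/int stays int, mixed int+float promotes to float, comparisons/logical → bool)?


Operand types: float / float
Rule: mixed int/float promotes to float; int/int stays int
Result type: float


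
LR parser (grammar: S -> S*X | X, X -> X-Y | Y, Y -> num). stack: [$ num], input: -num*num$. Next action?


'num' on top is the handle for Y -> num
Action: reduce (Y -> num)


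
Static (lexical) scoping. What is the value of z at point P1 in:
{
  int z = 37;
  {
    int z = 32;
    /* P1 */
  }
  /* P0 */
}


z declared in the same block as P1
z = 32


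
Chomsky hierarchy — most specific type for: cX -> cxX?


LHS has context (more than one symbol) and |LHS| ≤ |RHS|
Classification: Type 1 (Context-Sensitive)


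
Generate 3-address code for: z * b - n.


Break into single-operator statements:
t1 = z * b
t2 = t1 - n


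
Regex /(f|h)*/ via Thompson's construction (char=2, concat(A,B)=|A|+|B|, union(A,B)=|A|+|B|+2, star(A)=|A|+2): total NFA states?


Syntax tree has 2 char leaf(s), 1 union(s), 1 star(s)
chars contribute 2×2 = 4; each union adds +2; each star adds +2
Total: 4 + 2 + 2 = 8 states


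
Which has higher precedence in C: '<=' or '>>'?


'>>' is shift (level 8); '<=' is relational (level 7)
Higher level binds tighter
'>>' has higher precedence than '<='


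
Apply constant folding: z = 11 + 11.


11 + 11 = 22 at compile time
Optimized: z = 22


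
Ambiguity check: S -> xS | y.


right-linear, alternatives start with distinct terminals 'x' vs 'y': unique leftmost derivation
Unambiguous


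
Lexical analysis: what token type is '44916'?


Pattern: digits only
Type: INTEGER_LITERAL


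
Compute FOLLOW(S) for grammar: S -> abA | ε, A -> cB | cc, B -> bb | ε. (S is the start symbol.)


$ ∈ FOLLOW(S). For each A -> αBβ: add FIRST(β)\{ε} to FOLLOW(B); if β nullable, add FOLLOW(A).
FOLLOW(S) = {$}


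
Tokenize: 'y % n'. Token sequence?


Scan left to right, longest-match per lexeme
Tokens: ID(y), OP(%), ID(n)


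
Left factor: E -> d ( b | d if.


Common prefix: 'd'
Factored: E -> d E', E' -> ( b | if


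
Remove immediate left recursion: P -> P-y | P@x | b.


Left-recursive alternatives: P-y, P@x; non-recursive: b
Introduce P': P -> bP', P' -> -yP' | @xP' | ε


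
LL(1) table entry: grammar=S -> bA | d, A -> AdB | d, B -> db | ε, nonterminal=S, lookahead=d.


For [S, d]: 'd' ∈ FIRST(d)
Entry: S -> d


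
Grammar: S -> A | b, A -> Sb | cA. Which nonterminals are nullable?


A nonterminal is nullable iff some alternative derives ε (directly, or every symbol in it is nullable)
Nullable: {}


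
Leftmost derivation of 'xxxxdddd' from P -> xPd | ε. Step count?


Derivation: P => xPd => xxPdd => xxxPddd => xxxxPdddd => xxxxdddd
Steps: 5


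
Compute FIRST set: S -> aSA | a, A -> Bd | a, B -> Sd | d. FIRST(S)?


Per alternative of S: FIRST(aSA) = {a}; FIRST(a) = {a}
FIRST(S) = {a}


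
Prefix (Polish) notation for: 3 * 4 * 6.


left-to-right (same/higher precedence on left): tree is (* (* 3 4) 6)
Prefix: * * 3 4 6


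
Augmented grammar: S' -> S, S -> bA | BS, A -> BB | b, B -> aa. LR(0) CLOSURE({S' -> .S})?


Start: S' -> .S
For each item with dot before a nonterminal B, add B -> .γ for every B-production
Closure: [S' -> .S, S -> .bA, S -> .BS, B -> .aa]


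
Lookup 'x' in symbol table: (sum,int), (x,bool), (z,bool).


Lookup 'x' → type bool


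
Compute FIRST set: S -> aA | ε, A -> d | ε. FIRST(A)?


Per alternative of A: FIRST(d) = {d}; FIRST(ε) = {ε}
FIRST(A) = {d, ε}


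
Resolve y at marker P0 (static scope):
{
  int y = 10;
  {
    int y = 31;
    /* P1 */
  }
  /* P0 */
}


y declared in the same block as P0
y = 10


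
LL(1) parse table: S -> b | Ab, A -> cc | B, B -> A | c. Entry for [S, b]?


For [S, b]: 'b' ∈ FIRST(b)
Entry: S -> b


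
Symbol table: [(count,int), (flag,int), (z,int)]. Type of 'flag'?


Lookup 'flag' → type int


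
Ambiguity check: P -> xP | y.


right-linear, alternatives start with distinct terminals 'x' vs 'y': unique leftmost derivation
Unambiguous


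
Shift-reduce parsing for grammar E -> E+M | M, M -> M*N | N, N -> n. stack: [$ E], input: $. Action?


start symbol E on stack, input exhausted
Action: accept


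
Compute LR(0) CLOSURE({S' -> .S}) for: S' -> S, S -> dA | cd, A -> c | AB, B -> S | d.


Start: S' -> .S
For each item with dot before a nonterminal B, add B -> .γ for every B-production
Closure: [S' -> .S, S -> .dA, S -> .cd]


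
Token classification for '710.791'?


Pattern: digits with a decimal point
Type: FLOAT_LITERAL


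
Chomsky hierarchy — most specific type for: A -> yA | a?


Right-linear: every RHS is a terminal or a terminal followed by one nonterminal
Classification: Type 3 (Regular)


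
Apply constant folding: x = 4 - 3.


4 - 3 = 1 at compile time
Optimized: x = 1


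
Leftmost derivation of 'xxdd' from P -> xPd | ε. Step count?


Derivation: P => xPd => xxPdd => xxdd
Steps: 3


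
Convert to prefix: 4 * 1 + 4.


left-to-right (same/higher precedence on left): tree is (+ (* 4 1) 4)
Prefix: + * 4 1 4


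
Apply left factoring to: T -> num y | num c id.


Common prefix: 'num'
Factored: T -> num T', T' -> y | c id


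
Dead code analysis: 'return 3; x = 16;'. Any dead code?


statement follows a return and is unreachable
Dead: 'x = 16'


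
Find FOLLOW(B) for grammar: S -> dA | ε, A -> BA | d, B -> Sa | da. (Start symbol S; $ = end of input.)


$ ∈ FOLLOW(S). For each A -> αBβ: add FIRST(β)\{ε} to FOLLOW(B); if β nullable, add FOLLOW(A).
FOLLOW(B) = {a, d}


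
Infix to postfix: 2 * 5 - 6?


Left to right (same or higher precedence on left)
Postfix: 2 5 * 6 -


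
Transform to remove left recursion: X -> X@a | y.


Left-recursive alternatives: X@a; non-recursive: y
Introduce X': X -> yX', X' -> @aX' | ε


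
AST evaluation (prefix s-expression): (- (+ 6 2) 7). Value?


Evaluate inner: (+ 6 2) = 8
Evaluate root: (- 8 7) = 1
Result: 1


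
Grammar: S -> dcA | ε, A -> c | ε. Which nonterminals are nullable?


A nonterminal is nullable iff some alternative derives ε (directly, or every symbol in it is nullable)
Nullable: {A, S}


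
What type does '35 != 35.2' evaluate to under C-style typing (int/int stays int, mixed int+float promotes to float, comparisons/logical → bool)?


Operand types: int != float
Rule: comparison yields bool
Result type: bool


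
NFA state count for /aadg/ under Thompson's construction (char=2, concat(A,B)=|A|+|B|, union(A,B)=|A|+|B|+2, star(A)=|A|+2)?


Syntax tree has 4 char leaf(s), 0 union(s), 0 star(s)
chars contribute 4×2 = 8; each union adds +2; each star adds +2
Total: 8 + 0 + 0 = 8 states


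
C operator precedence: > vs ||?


'>' is relational (level 7); '||' is logical OR (level 1)
Higher level binds tighter
'>' has higher precedence than '||'


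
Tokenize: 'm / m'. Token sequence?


Scan left to right, longest-match per lexeme
Tokens: ID(m), OP(/), ID(m)


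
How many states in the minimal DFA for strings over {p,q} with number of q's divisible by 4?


Track (count of q) mod 4: states 0..3, accept at 0
Minimal DFA: 4 states


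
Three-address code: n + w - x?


Break into single-operator statements:
t1 = n + w
t2 = t1 - x


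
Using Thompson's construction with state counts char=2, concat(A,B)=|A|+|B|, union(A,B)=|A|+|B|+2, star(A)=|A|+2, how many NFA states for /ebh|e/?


Syntax tree has 4 char leaf(s), 1 union(s), 0 star(s)
chars contribute 4×2 = 8; each union adds +2; each star adds +2
Total: 8 + 2 + 0 = 10 states


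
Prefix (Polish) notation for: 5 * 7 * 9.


left-to-right (same/higher precedence on left): tree is (* (* 5 7) 9)
Prefix: * * 5 7 9


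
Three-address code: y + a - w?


Break into single-operator statements:
t1 = y + a
t2 = t1 - w


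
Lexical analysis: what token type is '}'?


Pattern: delimiter/punctuation
Type: PUNCTUATION


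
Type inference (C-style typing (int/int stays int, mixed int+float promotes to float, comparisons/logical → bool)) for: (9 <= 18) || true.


Operand types: bool || bool
Rule: logical operators take bool operands and yield bool
Result type: bool


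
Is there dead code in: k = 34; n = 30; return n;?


k is assigned but never read
Dead: 'k = 34'


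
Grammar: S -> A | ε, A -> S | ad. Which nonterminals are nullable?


A nonterminal is nullable iff some alternative derives ε (directly, or every symbol in it is nullable)
Nullable: {A, S}


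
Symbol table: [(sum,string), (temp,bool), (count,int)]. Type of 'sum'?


Lookup 'sum' → type string


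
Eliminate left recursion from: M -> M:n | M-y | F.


Left-recursive alternatives: M:n, M-y; non-recursive: F
Introduce M': M -> FM', M' -> :nM' | -yM' | ε


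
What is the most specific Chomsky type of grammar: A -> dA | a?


Right-linear: every RHS is a terminal or a terminal followed by one nonterminal
Classification: Type 3 (Regular)


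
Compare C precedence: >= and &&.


'>=' is relational (level 7); '&&' is logical AND (level 2)
Higher level binds tighter
'>=' has higher precedence than '&&'


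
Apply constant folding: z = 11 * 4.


11 * 4 = 44 at compile time
Optimized: z = 44


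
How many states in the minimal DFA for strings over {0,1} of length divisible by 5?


Track length mod 5: states 0..4, accept at 0
Minimal DFA: 5 states


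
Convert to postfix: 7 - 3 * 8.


* has higher precedence, evaluate 3*8 first
Postfix: 7 3 8 * -


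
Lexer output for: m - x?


Scan left to right, longest-match per lexeme
Tokens: ID(m), OP(-), ID(x)


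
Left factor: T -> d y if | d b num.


Common prefix: 'd'
Factored: T -> d T', T' -> y if | b num


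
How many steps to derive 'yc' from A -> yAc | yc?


Derivation: A => yc
Steps: 1


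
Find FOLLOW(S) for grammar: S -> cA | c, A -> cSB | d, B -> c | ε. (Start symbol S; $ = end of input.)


$ ∈ FOLLOW(S). For each A -> αBβ: add FIRST(β)\{ε} to FOLLOW(B); if β nullable, add FOLLOW(A).
FOLLOW(S) = {$, c}


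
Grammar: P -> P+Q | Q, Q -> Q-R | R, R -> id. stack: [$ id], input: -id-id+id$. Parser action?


'id' on top is the handle for R -> id
Action: reduce (R -> id)
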